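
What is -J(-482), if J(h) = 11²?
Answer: -121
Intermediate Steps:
J(h) = 121
-J(-482) = -1*121 = -121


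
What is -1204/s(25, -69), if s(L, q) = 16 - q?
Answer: -1204/85 ≈ -14.165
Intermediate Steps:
-1204/s(25, -69) = -1204/(16 - 1*(-69)) = -1204/(16 + 69) = -1204/85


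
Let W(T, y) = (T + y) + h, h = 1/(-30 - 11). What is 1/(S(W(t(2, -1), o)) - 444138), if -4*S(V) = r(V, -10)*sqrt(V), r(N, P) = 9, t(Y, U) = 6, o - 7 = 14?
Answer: -614672/272999192547 + 2*sqrt(45346)/7188978737071 ≈ -2.2515e-6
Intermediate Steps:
o = 21 (o = 7 + 14 = 21)
h = -1/41 (h = 1/(-41) = -1/41 ≈ -0.024390)
W(T, y) = -1/41 + T + y (W(T, y) = (T + y) - 1/41 = -1/41 + T + y)
S(V) = -9*sqrt(V)/4
1/(S(W(t(2, -1), o)) - 444138) = 1/(-9*sqrt(-1/41 + 6 + 21)/4 - 444138) = 1/(-9*sqrt(45346)/164 - 444138) = 1/(-444138 - 9*sqrt(45346)/164)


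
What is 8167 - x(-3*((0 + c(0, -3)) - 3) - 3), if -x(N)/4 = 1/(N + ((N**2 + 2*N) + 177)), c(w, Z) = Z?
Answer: 3650653/447 ≈ 8167.0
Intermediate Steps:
x(N) = -4/(177 + N**2 + 3*N) (x(N) = -4/(N + ((N**2 + 2*N) + 177)) = -4/(N + (177 + N**2 + 2*N)) = -4/(177 + N**2 + 3*N))
8167 - x(-3*((0 + c(0, -3)) - 3) - 3) = 8167 - (-4)/(177 + (-3*((0 - 3) - 3) - 3)**2 + 3*(-3*((0 - 3) - 3) - 3)) = 8167 - (-4)/(177 + (-3*(-3 - 3) - 3)**2 + 3*(-3*(-3 - 3) - 3)) = 8167 - (-4)/(177 + (-3*(-6) - 3)**2 + 3*(-3*(-6) - 3)) = 8167 - (-4)/(177 + (18 - 3)**2 + 3*(18 - 3)) = 8167 - (-4)/(177 + 15**2 + 3*15) = 8167 - (-4)/(177 + 225 + 45) = 8167 - (-4)/447 = 8167 - 1*(-4/447) = 8167 + 4/447 = 3650653/447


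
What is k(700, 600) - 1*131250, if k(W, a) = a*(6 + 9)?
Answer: -122250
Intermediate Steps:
k(W, a) = 15*a (k(W, a) = a*15 = 15*a)
k(700, 600) - 1*131250 = 15*600 - 1*131250 = 9000 - 131250 = -122250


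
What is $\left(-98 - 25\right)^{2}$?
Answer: $15129$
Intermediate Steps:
$\left(-98 - 25\right)^{2} = \left(-123\right)^{2} = 15129$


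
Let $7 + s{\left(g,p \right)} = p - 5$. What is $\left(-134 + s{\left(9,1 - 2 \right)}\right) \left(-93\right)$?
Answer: $13671$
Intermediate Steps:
$s{\left(g,p \right)} = -12 + p$ ($s{\left(g,p \right)} = -7 + \left(p - 5\right) = -7 + \left(-5 + p\right) = -12 + p$)
$\left(-134 + s{\left(9,1 - 2 \right)}\right) \left(-93\right) = \left(-134 + \left(-12 + \left(1 - 2\right)\right)\right) \left(-93\right) = \left(-134 - 13\right) \left(-93\right) = \left(-147\right) \left(-93\right) = 13671$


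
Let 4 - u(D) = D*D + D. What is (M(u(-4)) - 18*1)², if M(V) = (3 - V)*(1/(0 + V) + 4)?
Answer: 38809/64 ≈ 606.39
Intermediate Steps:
u(D) = 4 - D - D² (u(D) = 4 - (D*D + D) = 4 - (D² + D) = 4 - (D + D²) = 4 + (-D - D²) = 4 - D - D²)
M(V) = (3 - V)*(4 + 1/V) (M(V) = (3 - V)*(1/V + 4) = (3 - V)*(4 + 1/V))
(M(u(-4)) - 18*1)² = ((11 - 4*(4 - 1*(-4) - 1*(-4)²) + 3/(4 - 1*(-4) - 1*(-4)²)) - 18*1)² = ((11 - 4*(4 + 4 - 1*16) + 3/(4 + 4 - 1*16)) - 18)² = ((11 - 4*(4 + 4 - 16) + 3/(4 + 4 - 16)) - 18)² = ((11 - 4*(-8) + 3/(-8)) - 18)² = ((11 + 32 + 3*(-⅛)) - 18)² = ((11 + 32 - 3/8) - 18)² = (341/8 - 18)² = (197/8)² = 38809/64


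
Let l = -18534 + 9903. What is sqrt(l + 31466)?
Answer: sqrt(22835) ≈ 151.11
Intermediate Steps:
l = -8631
sqrt(l + 31466) = sqrt(-8631 + 31466) = sqrt(22835)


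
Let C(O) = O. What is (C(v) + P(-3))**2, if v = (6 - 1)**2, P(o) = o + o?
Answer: 361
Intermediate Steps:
P(o) = 2*o
v = 25 (v = 5**2 = 25)
(C(v) + P(-3))**2 = (25 + 2*(-3))**2 = (25 - 6)**2 = 19**2 = 361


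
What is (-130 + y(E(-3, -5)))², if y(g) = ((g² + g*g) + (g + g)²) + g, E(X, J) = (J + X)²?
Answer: 600740100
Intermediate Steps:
y(g) = g + 6*g² (y(g) = ((g² + g²) + (2*g)²) + g = (2*g² + 4*g²) + g = 6*g² + g = g + 6*g²)
(-130 + y(E(-3, -5)))² = (-130 + (-5 - 3)²*(1 + 6*(-5 - 3)²))² = (-130 + (-8)²*(1 + 6*(-8)²))² = (-130 + 64*(1 + 6*64))² = (-130 + 64*(1 + 384))² = (-130 + 64*385)² = (-130 + 24640)² = 24510² = 600740100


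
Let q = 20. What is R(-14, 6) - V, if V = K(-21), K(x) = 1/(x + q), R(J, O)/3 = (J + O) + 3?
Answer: -14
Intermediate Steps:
R(J, O) = 9 + 3*J + 3*O (R(J, O) = 3*((J + O) + 3) = 3*(3 + J + O) = 9 + 3*J + 3*O)
K(x) = 1/(20 + x) (K(x) = 1/(x + 20) = 1/(20 + x))
V = -1 (V = 1/(20 - 21) = 1/(-1) = -1)
R(-14, 6) - V = (9 + 3*(-14) + 3*6) - 1*(-1) = (9 - 42 + 18) + 1 = -15 + 1 = -14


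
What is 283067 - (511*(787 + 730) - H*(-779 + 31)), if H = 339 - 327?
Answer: -501096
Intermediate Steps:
H = 12
283067 - (511*(787 + 730) - H*(-779 + 31)) = 283067 - (511*(787 + 730) - 12*(-779 + 31)) = 283067 - (511*1517 - 12*(-748)) = 283067 - (775187 - 1*(-8976)) = 283067 - (775187 + 8976) = 283067 - 1*784163 = 283067 - 784163 = -501096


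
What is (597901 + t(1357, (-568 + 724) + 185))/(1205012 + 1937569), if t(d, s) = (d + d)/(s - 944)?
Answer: 360531589/1894976343 ≈ 0.19026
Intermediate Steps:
t(d, s) = 2*d/(-944 + s) (t(d, s) = (2*d)/(-944 + s) = 2*d/(-944 + s))
(597901 + t(1357, (-568 + 724) + 185))/(1205012 + 1937569) = (597901 + 2*1357/(-944 + ((-568 + 724) + 185)))/(1205012 + 1937569) = (597901 + 2*1357/(-944 + (156 + 185)))/3142581 = (597901 + 2*1357/(-944 + 341))*(1/3142581) = (597901 + 2*1357/(-603))*(1/3142581) = (597901 + 2*1357*(-1/603))*(1/3142581) = (597901 - 2714/603)*(1/3142581) = (360531589/603)*(1/3142581) = 360531589/1894976343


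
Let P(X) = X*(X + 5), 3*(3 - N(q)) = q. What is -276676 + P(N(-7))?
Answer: -2489588/9 ≈ -2.7662e+5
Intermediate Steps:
N(q) = 3 - q/3
P(X) = X*(5 + X)
-276676 + P(N(-7)) = -276676 + (3 - 1/3*(-7))*(5 + (3 - 1/3*(-7))) = -276676 + (3 + 7/3)*(5 + (3 + 7/3)) = -276676 + 16*(5 + 16/3)/3 = -276676 + (16/3)*(31/3) = -276676 + 496/9 = -2489588/9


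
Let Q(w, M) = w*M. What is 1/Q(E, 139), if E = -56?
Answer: -1/7784 ≈ -0.00012847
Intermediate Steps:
Q(w, M) = M*w
1/Q(E, 139) = 1/(139*(-56)) = 1/(-7784) = -1/7784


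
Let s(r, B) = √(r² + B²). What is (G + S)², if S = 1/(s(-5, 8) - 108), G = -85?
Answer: 968222544378/133980625 + 1967966*√89/133980625 ≈ 7226.7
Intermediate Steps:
s(r, B) = √(B² + r²)
S = 1/(-108 + √89) (S = 1/(√(8² + (-5)²) - 108) = 1/(√(64 + 25) - 108) = 1/(√89 - 108) = 1/(-108 + √89) ≈ -0.010145)
(G + S)² = (-85 + (-108/11575 - √89/11575))² = (-983983/11575 - √89/11575)²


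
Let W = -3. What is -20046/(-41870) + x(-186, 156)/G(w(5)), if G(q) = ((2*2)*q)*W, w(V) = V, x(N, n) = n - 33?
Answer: -26315/16748 ≈ -1.5712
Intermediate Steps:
x(N, n) = -33 + n
G(q) = -12*q (G(q) = ((2*2)*q)*(-3) = (4*q)*(-3) = -12*q)
-20046/(-41870) + x(-186, 156)/G(w(5)) = -20046/(-41870) + (-33 + 156)/((-12*5)) = -20046*(-1/41870) + 123/(-60) = 10023/20935 + 123*(-1/60) = 10023/20935 - 41/20 = -26315/16748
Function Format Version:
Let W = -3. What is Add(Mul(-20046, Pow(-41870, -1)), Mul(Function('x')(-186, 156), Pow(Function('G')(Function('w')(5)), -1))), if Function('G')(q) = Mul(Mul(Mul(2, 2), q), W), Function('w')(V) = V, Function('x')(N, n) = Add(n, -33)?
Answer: Rational(-26315, 16748) ≈ -1.5712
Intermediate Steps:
Function('x')(N, n) = Add(-33, n)
Function('G')(q) = Mul(-12, q) (Function('G')(q) = Mul(Mul(Mul(2, 2), q), -3) = Mul(Mul(4, q), -3) = Mul(-12, q))
Add(Mul(-20046, Pow(-41870, -1)), Mul(Function('x')(-186, 156), Pow(Function('G')(Function('w')(5)), -1))) = Add(Mul(-20046, Pow(-41870, -1)), Mul(Add(-33, 156), Pow(Mul(-12, 5), -1))) = Add(Mul(-20046, Rational(-1, 41870)), Mul(123, Pow(-60, -1))) = Add(Rational(10023, 20935), Mul(123, Rational(-1, 60))) = Add(Rational(10023, 20935), Rational(-41, 20)) = Rational(-26315, 16748)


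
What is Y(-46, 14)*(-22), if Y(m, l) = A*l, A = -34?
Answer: 10472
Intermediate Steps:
Y(m, l) = -34*l
Y(-46, 14)*(-22) = -34*14*(-22) = -476*(-22) = 10472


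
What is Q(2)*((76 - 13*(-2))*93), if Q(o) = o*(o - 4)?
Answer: -37944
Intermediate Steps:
Q(o) = o*(-4 + o)
Q(2)*((76 - 13*(-2))*93) = (2*(-4 + 2))*((76 - 13*(-2))*93) = (2*(-2))*((76 + 26)*93) = -408*93 = -4*9486 = -37944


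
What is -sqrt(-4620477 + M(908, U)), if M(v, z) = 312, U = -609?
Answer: -I*sqrt(4620165) ≈ -2149.5*I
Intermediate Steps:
-sqrt(-4620477 + M(908, U)) = -sqrt(-4620477 + 312) = -sqrt(-4620165) = -I*sqrt(4620165)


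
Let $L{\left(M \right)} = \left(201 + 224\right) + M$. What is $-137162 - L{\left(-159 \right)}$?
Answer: $-137428$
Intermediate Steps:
$L{\left(M \right)} = 425 + M$
$-137162 - L{\left(-159 \right)} = -137162 - \left(425 - 159\right) = -137162 - 266 = -137428$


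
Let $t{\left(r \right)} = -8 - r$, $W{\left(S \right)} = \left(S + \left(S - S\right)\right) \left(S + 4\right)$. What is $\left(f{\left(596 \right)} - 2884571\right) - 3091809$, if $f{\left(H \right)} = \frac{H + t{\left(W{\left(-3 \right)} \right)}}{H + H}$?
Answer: $- \frac{7123844369}{1192} \approx -5.9764 \cdot 10^{6}$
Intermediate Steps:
$W{\left(S \right)} = S \left(4 + S\right)$ ($W{\left(S \right)} = \left(S + 0\right) \left(4 + S\right) = S \left(4 + S\right)$)
$f{\left(H \right)} = \frac{-5 + H}{2 H}$ ($f{\left(H \right)} = \frac{H - \left(8 - 3 \left(4 - 3\right)\right)}{H + H} = \frac{H - \left(8 - 3\right)}{2 H} = \left(H - 5\right) \frac{1}{2 H} = \left(-5 + H\right) \frac{1}{2 H} = \frac{-5 + H}{2 H}$)
$\left(f{\left(596 \right)} - 2884571\right) - 3091809 = \left(\frac{-5 + 596}{2 \cdot 596} - 2884571\right) - 3091809 = \left(\frac{1}{2} \cdot \frac{1}{596} \cdot 591 - 2884571\right) - 3091809 = \left(\frac{591}{1192} - 2884571\right) - 3091809 = - \frac{3438408041}{1192} - 3091809 = - \frac{7123844369}{1192}$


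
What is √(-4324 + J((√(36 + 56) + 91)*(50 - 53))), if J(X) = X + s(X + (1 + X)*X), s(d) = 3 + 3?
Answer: √(-4591 - 6*√23) ≈ 67.969*I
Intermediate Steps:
s(d) = 6
J(X) = 6 + X (J(X) = X + 6 = 6 + X)
√(-4324 + J((√(36 + 56) + 91)*(50 - 53))) = √(-4324 + (6 + (√(36 + 56) + 91)*(50 - 53))) = √(-4324 + (6 + (√92 + 91)*(-3))) = √(-4324 + (6 + (2*√23 + 91)*(-3))) = √(-4324 + (6 + (91 + 2*√23)*(-3))) = √(-4324 + (6 + (-273 - 6*√23))) = √(-4324 + (-267 - 6*√23)) = √(-4591 - 6*√23)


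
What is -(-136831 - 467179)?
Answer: 604010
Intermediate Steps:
-(-136831 - 467179) = -1*(-604010) = 604010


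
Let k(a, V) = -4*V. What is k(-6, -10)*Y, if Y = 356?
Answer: 14240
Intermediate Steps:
k(-6, -10)*Y = -4*(-10)*356 = 40*356 = 14240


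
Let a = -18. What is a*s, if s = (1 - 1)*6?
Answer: 0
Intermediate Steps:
s = 0 (s = 0*6 = 0)
a*s = -18*0 = 0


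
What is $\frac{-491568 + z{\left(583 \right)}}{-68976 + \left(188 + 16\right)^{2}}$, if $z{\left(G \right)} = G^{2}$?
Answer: $\frac{151679}{27360} \approx 5.5438$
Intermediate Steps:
$\frac{-491568 + z{\left(583 \right)}}{-68976 + \left(188 + 16\right)^{2}} = \frac{-491568 + 583^{2}}{-68976 + \left(188 + 16\right)^{2}} = \frac{-491568 + 339889}{-68976 + 204^{2}} = - \frac{151679}{-68976 + 41616} = - \frac{151679}{-27360} = \left(-151679\right) \left(- \frac{1}{27360}\right) = \frac{151679}{27360}$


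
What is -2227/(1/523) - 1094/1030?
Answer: -599831862/515 ≈ -1.1647e+6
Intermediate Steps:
-2227/(1/523) - 1094/1030 = -2227/1/523 - 1094*1/1030 = -2227*523 - 547/515 = -1164721 - 547/515 = -599831862/515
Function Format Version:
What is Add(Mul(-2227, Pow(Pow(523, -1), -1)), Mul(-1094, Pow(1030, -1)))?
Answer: Rational(-599831862, 515) ≈ -1.1647e+6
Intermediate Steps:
Add(Mul(-2227, Pow(Pow(523, -1), -1)), Mul(-1094, Pow(1030, -1))) = Add(Mul(-2227, Pow(Rational(1, 523), -1)), Mul(-1094, Rational(1, 1030))) = Add(Mul(-2227, 523), Rational(-547, 515)) = Add(-1164721, Rational(-547, 515)) = Rational(-599831862, 515)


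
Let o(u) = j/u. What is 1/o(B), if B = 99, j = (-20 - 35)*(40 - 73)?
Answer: 3/55 ≈ 0.054545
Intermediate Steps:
j = 1815 (j = -55*(-33) = 1815)
o(u) = 1815/u
1/o(B) = 1/(1815/99) = 1/(1815*(1/99)) = 1/(55/3) = 3/55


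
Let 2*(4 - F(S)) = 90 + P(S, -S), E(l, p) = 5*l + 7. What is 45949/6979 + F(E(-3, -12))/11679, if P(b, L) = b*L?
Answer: 178858520/27169247 ≈ 6.5831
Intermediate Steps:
P(b, L) = L*b
E(l, p) = 7 + 5*l
F(S) = -41 + S²/2 (F(S) = 4 - (90 + (-S)*S)/2 = 4 - (90 - S²)/2 = 4 + (-45 + S²/2) = -41 + S²/2)
45949/6979 + F(E(-3, -12))/11679 = 45949/6979 + (-41 + (7 + 5*(-3))²/2)/11679 = 45949*(1/6979) + (-41 + (7 - 15)²/2)*(1/11679) = 45949/6979 + (-41 + (½)*(-8)²)*(1/11679) = 45949/6979 + (-41 + (½)*64)*(1/11679) = 45949/6979 + (-41 + 32)*(1/11679) = 45949/6979 - 9*1/11679 = 45949/6979 - 3/3893 = 178858520/27169247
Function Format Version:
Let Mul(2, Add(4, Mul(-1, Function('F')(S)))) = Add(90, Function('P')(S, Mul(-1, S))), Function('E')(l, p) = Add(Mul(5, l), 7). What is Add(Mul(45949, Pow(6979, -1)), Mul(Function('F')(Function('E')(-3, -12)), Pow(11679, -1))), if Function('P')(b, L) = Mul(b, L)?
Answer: Rational(178858520, 27169247) ≈ 6.5831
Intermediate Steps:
Function('P')(b, L) = Mul(L, b)
Function('E')(l, p) = Add(7, Mul(5, l))
Function('F')(S) = Add(-41, Mul(Rational(1, 2), Pow(S, 2))) (Function('F')(S) = Add(4, Mul(Rational(-1, 2), Add(90, Mul(Mul(-1, S), S)))) = Add(4, Mul(Rational(-1, 2), Add(90, Mul(-1, Pow(S, 2))))) = Add(4, Add(-45, Mul(Rational(1, 2), Pow(S, 2)))) = Add(-41, Mul(Rational(1, 2), Pow(S, 2))))
Add(Mul(45949, Pow(6979, -1)), Mul(Function('F')(Function('E')(-3, -12)), Pow(11679, -1))) = Add(Mul(45949, Pow(6979, -1)), Mul(Add(-41, Mul(Rational(1, 2), Pow(Add(7, Mul(5, -3)), 2))), Pow(11679, -1))) = Add(Mul(45949, Rational(1, 6979)), Mul(Add(-41, Mul(Rational(1, 2), Pow(Add(7, -15), 2))), Rational(1, 11679))) = Add(Rational(45949, 6979), Mul(Add(-41, Mul(Rational(1, 2), Pow(-8, 2))), Rational(1, 11679))) = Add(Rational(45949, 6979), Mul(Add(-41, Mul(Rational(1, 2), 64)), Rational(1, 11679))) = Add(Rational(45949, 6979), Mul(Add(-41, 32), Rational(1, 11679))) = Add(Rational(45949, 6979), Mul(-9, Rational(1, 11679))) = Add(Rational(45949, 6979), Rational(-3, 3893)) = Rational(178858520, 27169247)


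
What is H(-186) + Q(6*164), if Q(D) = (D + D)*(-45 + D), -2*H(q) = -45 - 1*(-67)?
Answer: 1847941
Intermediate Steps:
H(q) = -11 (H(q) = -(-45 - 1*(-67))/2 = -(-45 + 67)/2 = -1/2*22 = -11)
Q(D) = 2*D*(-45 + D) (Q(D) = (2*D)*(-45 + D) = 2*D*(-45 + D))
H(-186) + Q(6*164) = -11 + 2*(6*164)*(-45 + 6*164) = -11 + 2*984*(-45 + 984) = -11 + 2*984*939 = -11 + 1847952 = 1847941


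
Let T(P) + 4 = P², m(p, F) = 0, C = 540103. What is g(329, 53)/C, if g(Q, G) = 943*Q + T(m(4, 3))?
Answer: 310243/540103 ≈ 0.57441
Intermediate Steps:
T(P) = -4 + P²
g(Q, G) = -4 + 943*Q (g(Q, G) = 943*Q + (-4 + 0²) = 943*Q + (-4 + 0) = 943*Q - 4 = -4 + 943*Q)
g(329, 53)/C = (-4 + 943*329)/540103 = (-4 + 310247)*(1/540103) = 310243*(1/540103) = 310243/540103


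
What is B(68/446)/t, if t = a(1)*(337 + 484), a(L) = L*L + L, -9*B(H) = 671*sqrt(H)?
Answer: -671*sqrt(7582)/3295494 ≈ -0.017729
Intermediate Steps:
B(H) = -671*sqrt(H)/9
a(L) = L + L**2 (a(L) = L**2 + L = L + L**2)
t = 1642 (t = (1*(1 + 1))*(337 + 484) = (1*2)*821 = 2*821 = 1642)
B(68/446)/t = -671*sqrt(7582)/223/9/1642 = -671*sqrt(7582)/223/9*(1/1642) = -671*sqrt(7582)/2007*(1/1642) = -671*sqrt(7582)/3295494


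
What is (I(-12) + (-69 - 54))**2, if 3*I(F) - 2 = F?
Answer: 143641/9 ≈ 15960.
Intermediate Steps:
I(F) = 2/3 + F/3
(I(-12) + (-69 - 54))**2 = ((2/3 + (1/3)*(-12)) + (-69 - 54))**2 = ((2/3 - 4) - 123)**2 = (-10/3 - 123)**2 = (-379/3)**2 = 143641/9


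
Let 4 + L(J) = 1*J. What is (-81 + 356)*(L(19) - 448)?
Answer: -119075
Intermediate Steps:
L(J) = -4 + J (L(J) = -4 + 1*J = -4 + J)
(-81 + 356)*(L(19) - 448) = (-81 + 356)*((-4 + 19) - 448) = 275*(15 - 448) = 275*(-433) = -119075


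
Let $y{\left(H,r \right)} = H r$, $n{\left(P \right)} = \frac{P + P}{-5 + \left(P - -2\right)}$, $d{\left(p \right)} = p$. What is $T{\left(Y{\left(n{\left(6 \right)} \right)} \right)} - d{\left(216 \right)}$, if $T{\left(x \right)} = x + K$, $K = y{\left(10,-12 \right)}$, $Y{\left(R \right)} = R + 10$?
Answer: $-322$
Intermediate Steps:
$n{\left(P \right)} = \frac{2 P}{-3 + P}$ ($n{\left(P \right)} = \frac{2 P}{-5 + \left(P + 2\right)} = \frac{2 P}{-5 + \left(2 + P\right)} = \frac{2 P}{-3 + P}$)
$Y{\left(R \right)} = 10 + R$
$K = -120$ ($K = 10 \left(-12\right) = -120$)
$T{\left(x \right)} = -120 + x$ ($T{\left(x \right)} = x - 120 = -120 + x$)
$T{\left(Y{\left(n{\left(6 \right)} \right)} \right)} - d{\left(216 \right)} = \left(-120 + \left(10 + 2 \cdot 6 \frac{1}{-3 + 6}\right)\right) - 216 = \left(-120 + \left(10 + 2 \cdot 6 \cdot \frac{1}{3}\right)\right) - 216 = \left(-120 + \left(10 + 4\right)\right) - 216 = \left(-120 + 14\right) - 216 = -106 - 216 = -322$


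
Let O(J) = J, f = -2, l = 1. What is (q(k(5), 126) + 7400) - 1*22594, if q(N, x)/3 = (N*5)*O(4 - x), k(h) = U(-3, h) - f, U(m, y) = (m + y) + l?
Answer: -24344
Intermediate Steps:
U(m, y) = 1 + m + y (U(m, y) = (m + y) + 1 = 1 + m + y)
k(h) = h (k(h) = (1 - 3 + h) - 1*(-2) = (-2 + h) + 2 = h)
q(N, x) = 15*N*(4 - x) (q(N, x) = 3*((N*5)*(4 - x)) = 3*((5*N)*(4 - x)) = 3*(5*N*(4 - x)) = 15*N*(4 - x))
(q(k(5), 126) + 7400) - 1*22594 = (15*5*(4 - 1*126) + 7400) - 1*22594 = (15*5*(4 - 126) + 7400) - 22594 = (15*5*(-122) + 7400) - 22594 = (-9150 + 7400) - 22594 = -1750 - 22594 = -24344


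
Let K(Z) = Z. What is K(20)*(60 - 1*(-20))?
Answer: 1600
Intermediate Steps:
K(20)*(60 - 1*(-20)) = 20*(60 - 1*(-20)) = 20*(60 + 20) = 20*80 = 1600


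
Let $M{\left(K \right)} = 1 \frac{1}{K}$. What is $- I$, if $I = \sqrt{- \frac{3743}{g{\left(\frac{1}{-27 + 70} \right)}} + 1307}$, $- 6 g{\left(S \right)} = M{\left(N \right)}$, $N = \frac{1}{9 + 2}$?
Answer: $- \frac{\sqrt{405185}}{11} \approx -57.867$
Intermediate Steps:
$N = \frac{1}{11} \approx 0.090909$
$M{\left(K \right)} = \frac{1}{K}$
$g{\left(S \right)} = - \frac{11}{6}$ ($g{\left(S \right)} = - \frac{\frac{1}{\frac{1}{11}}}{6} = \left(- \frac{1}{6}\right) 11 = - \frac{11}{6}$)
$I = \frac{\sqrt{405185}}{11}$ ($I = \sqrt{- \frac{3743}{- \frac{11}{6}} + 1307} = \sqrt{\left(-3743\right) \left(- \frac{6}{11}\right) + 1307} = \sqrt{\frac{22458}{11} + 1307} = \sqrt{\frac{36835}{11}} = \frac{\sqrt{405185}}{11} \approx 57.867$)
$- I = - \frac{\sqrt{405185}}{11}$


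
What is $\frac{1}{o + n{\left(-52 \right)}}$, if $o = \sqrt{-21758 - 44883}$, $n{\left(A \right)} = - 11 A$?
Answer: $\frac{572}{393825} - \frac{i \sqrt{66641}}{393825} \approx 0.0014524 - 0.00065549 i$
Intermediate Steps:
$o = i \sqrt{66641}$ ($o = \sqrt{-66641} = i \sqrt{66641} \approx 258.15 i$)
$\frac{1}{o + n{\left(-52 \right)}} = \frac{1}{i \sqrt{66641} - -572} = \frac{1}{i \sqrt{66641} + 572} = \frac{1}{572 + i \sqrt{66641}}$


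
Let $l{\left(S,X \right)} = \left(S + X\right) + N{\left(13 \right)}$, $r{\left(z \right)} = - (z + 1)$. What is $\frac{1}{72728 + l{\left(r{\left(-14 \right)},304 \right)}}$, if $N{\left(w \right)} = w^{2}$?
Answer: $\frac{1}{73214} \approx 1.3659 \cdot 10^{-5}$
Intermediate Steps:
$r{\left(z \right)} = -1 - z$ ($r{\left(z \right)} = - (1 + z) = -1 - z$)
$l{\left(S,X \right)} = 169 + S + X$ ($l{\left(S,X \right)} = \left(S + X\right) + 13^{2} = \left(S + X\right) + 169 = 169 + S + X$)
$\frac{1}{72728 + l{\left(r{\left(-14 \right)},304 \right)}} = \frac{1}{72728 + \left(169 - -13 + 304\right)} = \frac{1}{72728 + \left(169 + \left(-1 + 14\right) + 304\right)} = \frac{1}{72728 + \left(169 + 13 + 304\right)} = \frac{1}{72728 + 486} = \frac{1}{73214}$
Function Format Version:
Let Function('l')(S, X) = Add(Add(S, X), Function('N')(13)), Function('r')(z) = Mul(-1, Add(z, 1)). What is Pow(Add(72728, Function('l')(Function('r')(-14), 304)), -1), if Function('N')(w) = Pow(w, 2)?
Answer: Rational(1, 73214) ≈ 1.3659e-5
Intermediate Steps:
Function('r')(z) = Add(-1, Mul(-1, z)) (Function('r')(z) = Mul(-1, Add(1, z)) = Add(-1, Mul(-1, z)))
Function('l')(S, X) = Add(169, S, X) (Function('l')(S, X) = Add(Add(S, X), Pow(13, 2)) = Add(Add(S, X), 169) = Add(169, S, X))
Pow(Add(72728, Function('l')(Function('r')(-14), 304)), -1) = Pow(Add(72728, Add(169, Add(-1, Mul(-1, -14)), 304)), -1) = Pow(Add(72728, Add(169, Add(-1, 14), 304)), -1) = Pow(Add(72728, Add(169, 13, 304)), -1) = Pow(Add(72728, 486), -1) = Pow(73214, -1) = Rational(1, 73214)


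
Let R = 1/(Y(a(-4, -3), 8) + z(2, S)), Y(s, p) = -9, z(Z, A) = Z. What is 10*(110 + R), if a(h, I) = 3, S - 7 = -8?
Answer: 7690/7 ≈ 1098.6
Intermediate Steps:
S = -1 (S = 7 - 8 = -1)
R = -1/7 (R = 1/(-9 + 2) = 1/(-7) = -1/7 ≈ -0.14286)
10*(110 + R) = 10*(110 - 1/7) = 10*(769/7) = 7690/7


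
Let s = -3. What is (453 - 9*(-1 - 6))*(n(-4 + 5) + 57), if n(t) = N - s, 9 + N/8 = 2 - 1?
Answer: -2064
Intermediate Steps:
N = -64 (N = -72 + 8*(2 - 1) = -72 + 8*1 = -72 + 8 = -64)
n(t) = -61 (n(t) = -64 - 1*(-3) = -64 + 3 = -61)
(453 - 9*(-1 - 6))*(n(-4 + 5) + 57) = (453 - 9*(-1 - 6))*(-61 + 57) = (453 - 9*(-7))*(-4) = (453 + 63)*(-4) = 516*(-4) = -2064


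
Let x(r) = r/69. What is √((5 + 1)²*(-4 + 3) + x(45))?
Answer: I*√18699/23 ≈ 5.9454*I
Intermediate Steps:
x(r) = r/69 (x(r) = r*(1/69) = r/69)
√((5 + 1)²*(-4 + 3) + x(45)) = √((5 + 1)²*(-4 + 3) + (1/69)*45) = √(6²*(-1) + 15/23) = √(36*(-1) + 15/23) = √(-36 + 15/23) = √(-813/23) = I*√18699/23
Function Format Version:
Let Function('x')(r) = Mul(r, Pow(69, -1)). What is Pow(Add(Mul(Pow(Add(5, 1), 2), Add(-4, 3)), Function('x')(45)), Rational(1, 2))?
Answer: Mul(Rational(1, 23), I, Pow(18699, Rational(1, 2))) ≈ Mul(5.9454, I)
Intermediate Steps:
Function('x')(r) = Mul(Rational(1, 69), r) (Function('x')(r) = Mul(r, Rational(1, 69)) = Mul(Rational(1, 69), r))
Pow(Add(Mul(Pow(Add(5, 1), 2), Add(-4, 3)), Function('x')(45)), Rational(1, 2)) = Pow(Add(Mul(Pow(Add(5, 1), 2), Add(-4, 3)), Mul(Rational(1, 69), 45)), Rational(1, 2)) = Pow(Add(Mul(Pow(6, 2), -1), Rational(15, 23)), Rational(1, 2)) = Pow(Add(Mul(36, -1), Rational(15, 23)), Rational(1, 2)) = Pow(Add(-36, Rational(15, 23)), Rational(1, 2)) = Pow(Rational(-813, 23), Rational(1, 2)) = Mul(Rational(1, 23), I, Pow(18699, Rational(1, 2)))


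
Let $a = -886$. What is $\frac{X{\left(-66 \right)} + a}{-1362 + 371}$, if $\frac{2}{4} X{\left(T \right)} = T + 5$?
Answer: $\frac{1008}{991} \approx 1.0172$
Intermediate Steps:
$X{\left(T \right)} = 10 + 2 T$ ($X{\left(T \right)} = 2 \left(T + 5\right) = 2 \left(5 + T\right) = 10 + 2 T$)
$\frac{X{\left(-66 \right)} + a}{-1362 + 371} = \frac{\left(10 + 2 \left(-66\right)\right) - 886}{-1362 + 371} = \frac{\left(10 - 132\right) - 886}{-991} = \left(-122 - 886\right) \left(- \frac{1}{991}\right) = \left(-1008\right) \left(- \frac{1}{991}\right) = \frac{1008}{991}$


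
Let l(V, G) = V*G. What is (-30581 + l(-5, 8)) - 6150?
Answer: -36771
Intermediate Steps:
l(V, G) = G*V
(-30581 + l(-5, 8)) - 6150 = (-30581 + 8*(-5)) - 6150 = (-30581 - 40) - 6150 = -30621 - 6150 = -36771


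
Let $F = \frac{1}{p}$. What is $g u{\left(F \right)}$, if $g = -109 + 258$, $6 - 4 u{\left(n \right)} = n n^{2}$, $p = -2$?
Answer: $\frac{7301}{32} \approx 228.16$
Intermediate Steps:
$F = - \frac{1}{2}$ ($F = \frac{1}{-2} = - \frac{1}{2} \approx -0.5$)
$u{\left(n \right)} = \frac{3}{2} - \frac{n^{3}}{4}$ ($u{\left(n \right)} = \frac{3}{2} - \frac{n n^{2}}{4} = \frac{3}{2} - \frac{n^{3}}{4}$)
$g = 149$
$g u{\left(F \right)} = 149 \left(\frac{3}{2} - \frac{\left(- \frac{1}{2}\right)^{3}}{4}\right) = 149 \left(\frac{3}{2} - - \frac{1}{32}\right) = 149 \left(\frac{3}{2} + \frac{1}{32}\right) = 149 \cdot \frac{49}{32} = \frac{7301}{32}$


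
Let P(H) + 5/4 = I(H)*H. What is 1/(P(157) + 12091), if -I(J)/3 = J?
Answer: -4/247429 ≈ -1.6166e-5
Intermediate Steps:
I(J) = -3*J
P(H) = -5/4 - 3*H² (P(H) = -5/4 + (-3*H)*H = -5/4 - 3*H²)
1/(P(157) + 12091) = 1/((-5/4 - 3*157²) + 12091) = 1/((-5/4 - 3*24649) + 12091) = 1/((-5/4 - 73947) + 12091) = 1/(-295793/4 + 12091) = 1/(-247429/4) = -4/247429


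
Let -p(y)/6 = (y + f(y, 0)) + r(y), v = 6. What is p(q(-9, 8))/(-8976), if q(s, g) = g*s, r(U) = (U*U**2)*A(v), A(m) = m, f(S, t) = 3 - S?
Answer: -2239485/1496 ≈ -1497.0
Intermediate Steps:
r(U) = 6*U**3 (r(U) = (U*U**2)*6 = U**3*6 = 6*U**3)
p(y) = -18 - 36*y**3 (p(y) = -6*((y + (3 - y)) + 6*y**3) = -6*(3 + 6*y**3) = -18 - 36*y**3)
p(q(-9, 8))/(-8976) = (-18 - 36*(8*(-9))**3)/(-8976) = (-18 - 36*(-72)**3)*(-1/8976) = (-18 - 36*(-373248))*(-1/8976) = (-18 + 13436928)*(-1/8976) = 13436910*(-1/8976) = -2239485/1496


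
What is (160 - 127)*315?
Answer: 10395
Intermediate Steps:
(160 - 127)*315 = 33*315 = 10395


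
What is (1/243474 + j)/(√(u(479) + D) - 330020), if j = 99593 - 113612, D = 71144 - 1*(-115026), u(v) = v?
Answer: 563222363445050/13258743555005487 + 3413262005*√186649/26517487110010974 ≈ 0.042535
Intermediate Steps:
D = 186170 (D = 71144 + 115026 = 186170)
j = -14019
(1/243474 + j)/(√(u(479) + D) - 330020) = (1/243474 - 14019)/(√(479 + 186170) - 330020) = (1/243474 - 14019)/(√186649 - 330020) = -3413262005/(243474*(-330020 + √186649))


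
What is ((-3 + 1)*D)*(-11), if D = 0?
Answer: 0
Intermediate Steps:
((-3 + 1)*D)*(-11) = ((-3 + 1)*0)*(-11) = -2*0*(-11) = 0*(-11) = 0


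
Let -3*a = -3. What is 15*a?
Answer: 15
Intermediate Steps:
a = 1 (a = -⅓*(-3) = 1)
15*a = 15*1 = 15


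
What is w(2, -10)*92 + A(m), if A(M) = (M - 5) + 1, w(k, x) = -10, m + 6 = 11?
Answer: -919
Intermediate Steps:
m = 5 (m = -6 + 11 = 5)
A(M) = -4 + M (A(M) = (-5 + M) + 1 = -4 + M)
w(2, -10)*92 + A(m) = -10*92 + (-4 + 5) = -920 + 1 = -919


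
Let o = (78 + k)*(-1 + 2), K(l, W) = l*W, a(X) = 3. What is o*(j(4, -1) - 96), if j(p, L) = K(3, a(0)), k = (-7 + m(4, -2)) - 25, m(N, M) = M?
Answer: -3828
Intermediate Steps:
K(l, W) = W*l
k = -34 (k = (-7 - 2) - 25 = -9 - 25 = -34)
j(p, L) = 9 (j(p, L) = 3*3 = 9)
o = 44 (o = (78 - 34)*(-1 + 2) = 44*1 = 44)
o*(j(4, -1) - 96) = 44*(9 - 96) = 44*(-87) = -3828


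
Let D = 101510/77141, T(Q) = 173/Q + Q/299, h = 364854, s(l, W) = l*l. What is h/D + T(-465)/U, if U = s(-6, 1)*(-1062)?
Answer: 374020618309121753/1348962867603 ≈ 2.7727e+5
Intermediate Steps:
s(l, W) = l²
T(Q) = 173/Q + Q/299 (T(Q) = 173/Q + Q*(1/299) = 173/Q + Q/299)
U = -38232 (U = (-6)²*(-1062) = 36*(-1062) = -38232)
D = 101510/77141 (D = 101510*(1/77141) = 101510/77141 ≈ 1.3159)
h/D + T(-465)/U = 364854/(101510/77141) + (173/(-465) + (1/299)*(-465))/(-38232) = 364854*(77141/101510) + (173*(-1/465) - 465/299)*(-1/38232) = 14072601207/50755 + (-173/465 - 465/299)*(-1/38232) = 14072601207/50755 - 267952/139035*(-1/38232) = 14072601207/50755 + 33494/664448265 = 374020618309121753/1348962867603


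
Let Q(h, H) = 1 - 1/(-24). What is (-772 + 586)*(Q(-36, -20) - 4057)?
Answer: 3017633/4 ≈ 7.5441e+5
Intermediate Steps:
Q(h, H) = 25/24 (Q(h, H) = 1 - 1*(-1/24) = 1 + 1/24 = 25/24)
(-772 + 586)*(Q(-36, -20) - 4057) = (-772 + 586)*(25/24 - 4057) = -186*(-97343/24) = 3017633/4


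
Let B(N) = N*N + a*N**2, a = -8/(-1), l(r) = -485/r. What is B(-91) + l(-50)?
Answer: 745387/10 ≈ 74539.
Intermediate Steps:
a = 8 (a = -8*(-1) = 8)
B(N) = 9*N**2 (B(N) = N*N + 8*N**2 = N**2 + 8*N**2 = 9*N**2)
B(-91) + l(-50) = 9*(-91)**2 - 485/(-50) = 9*8281 - 485*(-1/50) = 74529 + 97/10 = 745387/10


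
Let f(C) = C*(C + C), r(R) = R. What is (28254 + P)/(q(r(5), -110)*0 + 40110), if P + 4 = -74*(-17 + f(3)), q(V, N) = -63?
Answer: 4696/6685 ≈ 0.70247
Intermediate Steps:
f(C) = 2*C² (f(C) = C*(2*C) = 2*C²)
P = -78 (P = -4 - 74*(-17 + 2*3²) = -4 - 74*(-17 + 2*9) = -4 - 74*(-17 + 18) = -4 - 74*1 = -4 - 74 = -78)
(28254 + P)/(q(r(5), -110)*0 + 40110) = (28254 - 78)/(-63*0 + 40110) = 28176/(0 + 40110) = 28176/40110 = 28176*(1/40110) = 4696/6685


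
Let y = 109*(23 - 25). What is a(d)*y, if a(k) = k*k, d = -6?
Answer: -7848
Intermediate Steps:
a(k) = k²
y = -218 (y = 109*(-2) = -218)
a(d)*y = (-6)²*(-218) = 36*(-218) = -7848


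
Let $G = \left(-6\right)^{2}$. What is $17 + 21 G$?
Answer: $773$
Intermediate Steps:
$G = 36$
$17 + 21 G = 17 + 21 \cdot 36 = 17 + 756 = 773$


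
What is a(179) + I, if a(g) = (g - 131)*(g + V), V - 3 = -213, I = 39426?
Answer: 37938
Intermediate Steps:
V = -210 (V = 3 - 213 = -210)
a(g) = (-210 + g)*(-131 + g) (a(g) = (g - 131)*(g - 210) = (-131 + g)*(-210 + g) = (-210 + g)*(-131 + g))
a(179) + I = (27510 + 179² - 341*179) + 39426 = (27510 + 32041 - 61039) + 39426 = -1488 + 39426 = 37938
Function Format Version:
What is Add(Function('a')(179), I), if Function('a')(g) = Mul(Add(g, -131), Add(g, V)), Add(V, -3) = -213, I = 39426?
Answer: 37938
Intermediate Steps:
V = -210 (V = Add(3, -213) = -210)
Function('a')(g) = Mul(Add(-210, g), Add(-131, g)) (Function('a')(g) = Mul(Add(g, -131), Add(g, -210)) = Mul(Add(-131, g), Add(-210, g)) = Mul(Add(-210, g), Add(-131, g)))
Add(Function('a')(179), I) = Add(Add(27510, Pow(179, 2), Mul(-341, 179)), 39426) = Add(Add(27510, 32041, -61039), 39426) = Add(-1488, 39426) = 37938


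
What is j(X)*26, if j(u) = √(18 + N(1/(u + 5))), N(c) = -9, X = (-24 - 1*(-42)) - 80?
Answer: 78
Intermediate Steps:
X = -62 (X = (-24 + 42) - 80 = 18 - 80 = -62)
j(u) = 3 (j(u) = √(18 - 9) = √9 = 3)
j(X)*26 = 3*26 = 78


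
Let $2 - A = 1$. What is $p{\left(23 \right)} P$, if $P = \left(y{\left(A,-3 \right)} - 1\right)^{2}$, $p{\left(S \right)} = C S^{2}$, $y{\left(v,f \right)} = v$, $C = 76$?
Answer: $0$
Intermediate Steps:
$A = 1$ ($A = 2 - 1 = 1$)
$p{\left(S \right)} = 76 S^{2}$
$P = 0$ ($P = \left(1 - 1\right)^{2} = 0^{2} = 0$)
$p{\left(23 \right)} P = 76 \cdot 23^{2} \cdot 0 = 76 \cdot 529 \cdot 0 = 40204 \cdot 0 = 0$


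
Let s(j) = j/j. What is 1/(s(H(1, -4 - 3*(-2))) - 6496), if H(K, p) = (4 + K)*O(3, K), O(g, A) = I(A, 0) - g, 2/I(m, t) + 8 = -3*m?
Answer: -1/6495 ≈ -0.00015396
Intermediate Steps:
I(m, t) = 2/(-8 - 3*m)
O(g, A) = -g - 2/(8 + 3*A) (O(g, A) = -2/(8 + 3*A) - g = -g - 2/(8 + 3*A))
H(K, p) = (-26 - 9*K)*(4 + K)/(8 + 3*K) (H(K, p) = (4 + K)*((-2 - 1*3*(8 + 3*K))/(8 + 3*K)) = (4 + K)*((-2 + (-24 - 9*K))/(8 + 3*K)) = (4 + K)*((-26 - 9*K)/(8 + 3*K)) = (-26 - 9*K)*(4 + K)/(8 + 3*K))
s(j) = 1
1/(s(H(1, -4 - 3*(-2))) - 6496) = 1/(1 - 6496) = 1/(-6495) = -1/6495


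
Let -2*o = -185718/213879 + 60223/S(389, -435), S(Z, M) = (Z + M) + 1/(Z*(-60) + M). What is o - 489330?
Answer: -76203643031675849/155939321486 ≈ -4.8868e+5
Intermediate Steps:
S(Z, M) = M + Z + 1/(M - 60*Z) (S(Z, M) = (M + Z) + 1/(-60*Z + M) = (M + Z) + 1/(M - 60*Z) = M + Z + 1/(M - 60*Z))
o = 102145151068531/155939321486 (o = -(-185718/213879 + 60223/(((1 + (-435)² - 60*389² - 59*(-435)*389)/(-435 - 60*389))))/2 = -(-185718*1/213879 + 60223/(((1 + 189225 - 60*151321 + 9983685)/(-435 - 23340))))/2 = -(-61906/71293 + 60223/(((1 + 189225 - 9079260 + 9983685)/(-23775))))/2 = -(-61906/71293 + 60223/((-1/23775*1093651)))/2 = -(-61906/71293 + 60223/(-1093651/23775))/2 = -(-61906/71293 + 60223*(-23775/1093651))/2 = -(-61906/71293 - 1431801825/1093651)/2 = -½*(-102145151068531/77969660743) = 102145151068531/155939321486 ≈ 655.03)
o - 489330 = 102145151068531/155939321486 - 489330 = -76203643031675849/155939321486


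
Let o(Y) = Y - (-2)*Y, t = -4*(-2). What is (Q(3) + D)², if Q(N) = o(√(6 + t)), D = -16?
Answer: 382 - 96*√14 ≈ 22.801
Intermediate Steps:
t = 8
o(Y) = 3*Y (o(Y) = Y + 2*Y = 3*Y)
Q(N) = 3*√14 (Q(N) = 3*√(6 + 8) = 3*√14)
(Q(3) + D)² = (3*√14 - 16)² = (-16 + 3*√14)²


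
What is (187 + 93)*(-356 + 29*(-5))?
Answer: -140280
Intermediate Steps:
(187 + 93)*(-356 + 29*(-5)) = 280*(-356 - 145) = 280*(-501) = -140280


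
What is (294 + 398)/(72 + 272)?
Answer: 173/86 ≈ 2.0116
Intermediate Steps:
(294 + 398)/(72 + 272) = 692/344 = 692*(1/344) = 173/86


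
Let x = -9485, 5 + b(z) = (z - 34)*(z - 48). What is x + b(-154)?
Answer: 28486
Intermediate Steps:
b(z) = -5 + (-48 + z)*(-34 + z) (b(z) = -5 + (z - 34)*(z - 48) = -5 + (-34 + z)*(-48 + z) = -5 + (-48 + z)*(-34 + z))
x + b(-154) = -9485 + (1627 + (-154)**2 - 82*(-154)) = -9485 + (1627 + 23716 + 12628) = -9485 + 37971 = 28486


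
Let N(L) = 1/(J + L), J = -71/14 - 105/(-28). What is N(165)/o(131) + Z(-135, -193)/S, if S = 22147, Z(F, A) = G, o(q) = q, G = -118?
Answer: -70223898/13296460831 ≈ -0.0052814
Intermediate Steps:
J = -37/28 (J = -71*1/14 - 105*(-1/28) = -71/14 + 15/4 = -37/28 ≈ -1.3214)
Z(F, A) = -118
N(L) = 1/(-37/28 + L)
N(165)/o(131) + Z(-135, -193)/S = (28/(-37 + 28*165))/131 - 118/22147 = (28/(-37 + 4620))*(1/131) - 118*1/22147 = (28/4583)*(1/131) - 118/22147 = 28/600373 - 118/22147 = -70223898/13296460831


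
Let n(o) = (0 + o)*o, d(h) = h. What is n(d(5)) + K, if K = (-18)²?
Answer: 349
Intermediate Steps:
n(o) = o² (n(o) = o*o = o²)
K = 324
n(d(5)) + K = 5² + 324 = 25 + 324 = 349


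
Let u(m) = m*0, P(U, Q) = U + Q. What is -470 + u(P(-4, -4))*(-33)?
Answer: -470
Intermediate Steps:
P(U, Q) = Q + U
u(m) = 0
-470 + u(P(-4, -4))*(-33) = -470 + 0*(-33) = -470 + 0 = -470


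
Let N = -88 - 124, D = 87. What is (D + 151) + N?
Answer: 26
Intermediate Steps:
N = -212
(D + 151) + N = (87 + 151) - 212 = 238 - 212 = 26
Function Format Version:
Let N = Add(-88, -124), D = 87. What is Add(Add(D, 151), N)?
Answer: 26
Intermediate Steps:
N = -212
Add(Add(D, 151), N) = Add(Add(87, 151), -212) = Add(238, -212) = 26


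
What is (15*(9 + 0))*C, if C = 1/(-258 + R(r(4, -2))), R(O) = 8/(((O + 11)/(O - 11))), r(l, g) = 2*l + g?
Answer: -2295/4426 ≈ -0.51853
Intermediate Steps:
r(l, g) = g + 2*l
R(O) = 8*(-11 + O)/(11 + O) (R(O) = 8/(((11 + O)/(-11 + O))) = 8*((-11 + O)/(11 + O)) = 8*(-11 + O)/(11 + O))
C = -17/4426 (C = 1/(-258 + 8*(-11 + (-2 + 2*4))/(11 + (-2 + 2*4))) = 1/(-258 + 8*(-11 + (-2 + 8))/(11 + (-2 + 8))) = 1/(-258 + 8*(-11 + 6)/(11 + 6)) = 1/(-258 + 8*(-5)/17) = 1/(-258 + 8*(1/17)*(-5)) = 1/(-258 - 40/17) = 1/(-4426/17) = -17/4426 ≈ -0.0038409)
(15*(9 + 0))*C = (15*(9 + 0))*(-17/4426) = (15*9)*(-17/4426) = 135*(-17/4426) = -2295/4426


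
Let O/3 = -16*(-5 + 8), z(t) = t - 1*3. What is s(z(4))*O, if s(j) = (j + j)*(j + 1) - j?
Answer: -432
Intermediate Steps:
z(t) = -3 + t (z(t) = t - 3 = -3 + t)
O = -144 (O = 3*(-16*(-5 + 8)) = 3*(-16*3) = 3*(-48) = -144)
s(j) = -j + 2*j*(1 + j) (s(j) = (2*j)*(1 + j) - j = 2*j*(1 + j) - j = -j + 2*j*(1 + j))
s(z(4))*O = ((-3 + 4)*(1 + 2*(-3 + 4)))*(-144) = (1*(1 + 2*1))*(-144) = (1*(1 + 2))*(-144) = (1*3)*(-144) = 3*(-144) = -432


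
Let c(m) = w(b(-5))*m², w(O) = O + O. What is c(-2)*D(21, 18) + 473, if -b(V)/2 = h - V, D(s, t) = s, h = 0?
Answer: -1207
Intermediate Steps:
b(V) = 2*V (b(V) = -2*(0 - V) = -(-2)*V = 2*V)
w(O) = 2*O
c(m) = -20*m² (c(m) = (2*(2*(-5)))*m² = (2*(-10))*m² = -20*m²)
c(-2)*D(21, 18) + 473 = -20*(-2)²*21 + 473 = -20*4*21 + 473 = -80*21 + 473 = -1680 + 473 = -1207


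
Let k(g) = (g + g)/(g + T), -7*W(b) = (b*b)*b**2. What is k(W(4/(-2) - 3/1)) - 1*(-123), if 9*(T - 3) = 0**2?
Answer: 37771/302 ≈ 125.07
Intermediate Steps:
T = 3 (T = 3 + (1/9)*0**2 = 3 + (1/9)*0 = 3 + 0 = 3)
W(b) = -b**4/7 (W(b) = -b*b*b**2/7 = -b**2*b**2/7 = -b**4/7)
k(g) = 2*g/(3 + g) (k(g) = (g + g)/(g + 3) = (2*g)/(3 + g) = 2*g/(3 + g))
k(W(4/(-2) - 3/1)) - 1*(-123) = 2*(-(4/(-2) - 3/1)**4/7)/(3 - (4/(-2) - 3/1)**4/7) - 1*(-123) = 2*(-(4*(-1/2) - 3*1)**4/7)/(3 - (4*(-1/2) - 3*1)**4/7) + 123 = 2*(-(-2 - 3)**4/7)/(3 - (-2 - 3)**4/7) + 123 = 2*(-1/7*(-5)**4)/(3 - 1/7*(-5)**4) + 123 = 2*(-1/7*625)/(3 - 1/7*625) + 123 = 2*(-625/7)/(3 - 625/7) + 123 = 2*(-625/7)/(-604/7) + 123 = 2*(-625/7)*(-7/604) + 123 = 625/302 + 123 = 37771/302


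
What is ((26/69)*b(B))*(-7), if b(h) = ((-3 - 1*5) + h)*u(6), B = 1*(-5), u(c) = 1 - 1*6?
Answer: -11830/69 ≈ -171.45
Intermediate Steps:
u(c) = -5 (u(c) = 1 - 6 = -5)
B = -5
b(h) = 40 - 5*h (b(h) = ((-3 - 1*5) + h)*(-5) = ((-3 - 5) + h)*(-5) = (-8 + h)*(-5) = 40 - 5*h)
((26/69)*b(B))*(-7) = ((26/69)*(40 - 5*(-5)))*(-7) = ((26*(1/69))*(40 + 25))*(-7) = ((26/69)*65)*(-7) = (1690/69)*(-7) = -11830/69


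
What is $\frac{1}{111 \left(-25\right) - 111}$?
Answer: $- \frac{1}{2886} \approx -0.0003465$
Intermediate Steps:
$\frac{1}{111 \left(-25\right) - 111} = \frac{1}{-2775 - 111} = \frac{1}{-2886} = - \frac{1}{2886}$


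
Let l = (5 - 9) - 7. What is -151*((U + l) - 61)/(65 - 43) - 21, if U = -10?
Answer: 5960/11 ≈ 541.82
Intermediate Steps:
l = -11 (l = -4 - 7 = -11)
-151*((U + l) - 61)/(65 - 43) - 21 = -151*((-10 - 11) - 61)/(65 - 43) - 21 = -151*(-21 - 61)/22 - 21 = -(-12382)/22 - 21 = -151*(-41/11) - 21 = 6191/11 - 21 = 5960/11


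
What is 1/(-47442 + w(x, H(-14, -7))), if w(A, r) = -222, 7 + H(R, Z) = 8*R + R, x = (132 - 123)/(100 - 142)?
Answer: -1/47664 ≈ -2.0980e-5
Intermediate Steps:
x = -3/14 (x = 9/(-42) = 9*(-1/42) = -3/14 ≈ -0.21429)
H(R, Z) = -7 + 9*R (H(R, Z) = -7 + (8*R + R) = -7 + 9*R)
1/(-47442 + w(x, H(-14, -7))) = 1/(-47442 - 222) = 1/(-47664) = -1/47664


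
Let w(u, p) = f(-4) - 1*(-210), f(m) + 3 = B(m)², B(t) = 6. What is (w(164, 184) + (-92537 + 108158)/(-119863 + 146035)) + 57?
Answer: 2622407/8724 ≈ 300.60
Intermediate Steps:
f(m) = 33 (f(m) = -3 + 6² = -3 + 36 = 33)
w(u, p) = 243 (w(u, p) = 33 - 1*(-210) = 33 + 210 = 243)
(w(164, 184) + (-92537 + 108158)/(-119863 + 146035)) + 57 = (243 + (-92537 + 108158)/(-119863 + 146035)) + 57 = (243 + 15621/26172) + 57 = (243 + 15621*(1/26172)) + 57 = (243 + 5207/8724) + 57 = 2125139/8724 + 57 = 2622407/8724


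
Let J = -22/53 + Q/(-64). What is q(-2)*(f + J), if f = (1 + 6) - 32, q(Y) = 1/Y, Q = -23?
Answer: 84989/6784 ≈ 12.528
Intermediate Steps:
J = -189/3392 (J = -22/53 - 23/(-64) = -22*1/53 - 23*(-1/64) = -22/53 + 23/64 = -189/3392 ≈ -0.055719)
f = -25 (f = 7 - 32 = -25)
q(-2)*(f + J) = (-25 - 189/3392)/(-2) = -½*(-84989/3392) = 84989/6784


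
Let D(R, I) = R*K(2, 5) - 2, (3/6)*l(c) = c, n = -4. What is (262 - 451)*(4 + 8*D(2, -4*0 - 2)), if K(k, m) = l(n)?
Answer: 26460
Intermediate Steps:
l(c) = 2*c
K(k, m) = -8 (K(k, m) = 2*(-4) = -8)
D(R, I) = -2 - 8*R (D(R, I) = R*(-8) - 2 = -8*R - 2 = -2 - 8*R)
(262 - 451)*(4 + 8*D(2, -4*0 - 2)) = (262 - 451)*(4 + 8*(-2 - 8*2)) = -189*(4 + 8*(-2 - 16)) = -189*(4 + 8*(-18)) = -189*(4 - 144) = -189*(-140) = 26460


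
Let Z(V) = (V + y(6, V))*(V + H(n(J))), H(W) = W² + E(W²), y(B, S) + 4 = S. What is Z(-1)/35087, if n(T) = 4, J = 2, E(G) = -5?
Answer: -60/35087 ≈ -0.0017100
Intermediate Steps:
y(B, S) = -4 + S
H(W) = -5 + W² (H(W) = W² - 5 = -5 + W²)
Z(V) = (-4 + 2*V)*(11 + V) (Z(V) = (V + (-4 + V))*(V + (-5 + 4²)) = (-4 + 2*V)*(V + (-5 + 16)) = (-4 + 2*V)*(V + 11) = (-4 + 2*V)*(11 + V))
Z(-1)/35087 = (-44 + 2*(-1)² + 18*(-1))/35087 = (-44 + 2*1 - 18)/35087 = (-44 + 2 - 18)/35087 = (1/35087)*(-60) = -60/35087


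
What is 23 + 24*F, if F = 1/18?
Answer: 73/3 ≈ 24.333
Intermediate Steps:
F = 1/18 ≈ 0.055556
23 + 24*F = 23 + 24*(1/18) = 23 + 4/3 = 73/3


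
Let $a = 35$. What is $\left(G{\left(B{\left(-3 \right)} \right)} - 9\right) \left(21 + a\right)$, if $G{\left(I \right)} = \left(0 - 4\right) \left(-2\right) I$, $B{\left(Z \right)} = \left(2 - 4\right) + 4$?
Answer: $392$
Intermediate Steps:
$B{\left(Z \right)} = 2$ ($B{\left(Z \right)} = -2 + 4 = 2$)
$G{\left(I \right)} = 8 I$ ($G{\left(I \right)} = \left(0 - 4\right) \left(-2\right) I = \left(-4\right) \left(-2\right) I = 8 I$)
$\left(G{\left(B{\left(-3 \right)} \right)} - 9\right) \left(21 + a\right) = \left(8 \cdot 2 - 9\right) \left(21 + 35\right) = \left(16 - 9\right) 56 = 7 \cdot 56 = 392$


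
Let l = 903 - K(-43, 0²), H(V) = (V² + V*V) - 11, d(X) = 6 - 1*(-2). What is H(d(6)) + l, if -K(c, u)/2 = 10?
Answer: 1040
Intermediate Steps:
K(c, u) = -20 (K(c, u) = -2*10 = -20)
d(X) = 8 (d(X) = 6 + 2 = 8)
H(V) = -11 + 2*V² (H(V) = (V² + V²) - 11 = 2*V² - 11 = -11 + 2*V²)
l = 923 (l = 903 - 1*(-20) = 903 + 20 = 923)
H(d(6)) + l = (-11 + 2*8²) + 923 = (-11 + 2*64) + 923 = (-11 + 128) + 923 = 117 + 923 = 1040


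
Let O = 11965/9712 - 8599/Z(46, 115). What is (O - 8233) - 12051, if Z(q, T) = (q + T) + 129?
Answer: -28604761979/1408240 ≈ -20312.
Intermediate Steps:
Z(q, T) = 129 + T + q (Z(q, T) = (T + q) + 129 = 129 + T + q)
O = -40021819/1408240 (O = 11965/9712 - 8599/(129 + 115 + 46) = 11965*(1/9712) - 8599/290 = 11965/9712 - 8599*1/290 = 11965/9712 - 8599/290 = -40021819/1408240 ≈ -28.420)
(O - 8233) - 12051 = (-40021819/1408240 - 8233) - 12051 = -11634061739/1408240 - 12051 = -28604761979/1408240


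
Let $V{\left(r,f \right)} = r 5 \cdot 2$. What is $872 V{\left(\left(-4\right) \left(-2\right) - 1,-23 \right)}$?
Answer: $61040$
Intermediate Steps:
$V{\left(r,f \right)} = 10 r$ ($V{\left(r,f \right)} = 5 r 2 = 10 r$)
$872 V{\left(\left(-4\right) \left(-2\right) - 1,-23 \right)} = 872 \cdot 10 \left(\left(-4\right) \left(-2\right) - 1\right) = 872 \cdot 10 \left(8 - 1\right) = 872 \cdot 10 \cdot 7 = 872 \cdot 70 = 61040$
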